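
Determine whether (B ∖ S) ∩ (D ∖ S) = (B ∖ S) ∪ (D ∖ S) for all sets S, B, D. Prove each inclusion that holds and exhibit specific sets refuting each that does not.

Forward inclusion. Let x ∈ (B ∖ S) ∩ (D ∖ S). Then x ∈ B ∩ D and x ∉ S, from which x ∈ (B ∖ S) ∪ (D ∖ S).

Reverse inclusion. This inclusion fails. Take S = ∅, B = {1}, D = ∅; then 1 ∈ (B ∖ S) ∪ (D ∖ S) but 1 ∉ (B ∖ S) ∩ (D ∖ S).

Only the forward inclusion holds.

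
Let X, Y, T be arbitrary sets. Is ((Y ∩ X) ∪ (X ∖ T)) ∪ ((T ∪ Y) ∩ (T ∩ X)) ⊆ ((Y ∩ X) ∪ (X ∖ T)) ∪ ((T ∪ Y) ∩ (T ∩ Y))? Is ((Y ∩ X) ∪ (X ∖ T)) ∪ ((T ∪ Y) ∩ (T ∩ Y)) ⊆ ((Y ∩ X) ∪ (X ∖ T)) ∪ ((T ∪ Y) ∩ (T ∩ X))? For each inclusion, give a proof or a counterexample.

(⟹) This inclusion fails. Take X = {1}, Y = ∅, T = {1}; then 1 ∈ ((Y ∩ X) ∪ (X ∖ T)) ∪ ((T ∪ Y) ∩ (T ∩ X)) but 1 ∉ ((Y ∩ X) ∪ (X ∖ T)) ∪ ((T ∪ Y) ∩ (T ∩ Y)).

(⟸) This inclusion fails. Take X = ∅, Y = {1}, T = {1}; then 1 ∈ ((Y ∩ X) ∪ (X ∖ T)) ∪ ((T ∪ Y) ∩ (T ∩ Y)) but 1 ∉ ((Y ∩ X) ∪ (X ∖ T)) ∪ ((T ∪ Y) ∩ (T ∩ X)).

Neither inclusion holds.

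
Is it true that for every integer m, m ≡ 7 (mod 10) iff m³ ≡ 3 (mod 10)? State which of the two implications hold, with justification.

Equivalent; both directions hold.

(⇒) Suppose m ≡ 7 (mod 10). Write m = 10j + 7. Then (10j + 7)³ = 1000j³ + 2100j² + 1470j + 343 = 10(100j³ + 210j² + 147j + 34) + 3, so m³ ≡ 3 (mod 10).

(⇐) For the converse, argue contrapositively. If m ≢ 7 (mod 10), then m is congruent to one of 0, 1, 2, 3, 4, 5, 6, 8, 9 modulo 10, and these give m³ ≡ 0, 1, 8, 7, 4, 5, 6, 2, 9 respectively — never 3.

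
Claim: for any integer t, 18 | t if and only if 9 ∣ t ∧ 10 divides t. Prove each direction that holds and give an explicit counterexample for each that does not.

(⟸) Suppose 9 ∣ t and 10 ∣ t. Any common multiple of 9 and 10 is a multiple of their lcm; here gcd(9, 10) = 1, so lcm(9, 10) = 9·10 = 90, so 90 ∣ t. Since 18 ∣ 90, it follows that 18 ∣ t.

(⟹) This fails: take t = 18. Certainly 18 ∣ 18, but 10 ∤ 18.

Only the reverse direction holds.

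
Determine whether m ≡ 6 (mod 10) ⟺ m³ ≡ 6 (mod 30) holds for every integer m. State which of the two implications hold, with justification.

The forward direction fails; the converse holds.

[⇒] This fails: take m = 16. Then 16 ≡ 6 (mod 10), but 16³ = 4096 ≡ 16 (mod 30), not 6.

[⇐] Conversely, the residues r modulo 30 with r³ ≡ 6 (mod 30) are exactly {6}, and each is ≡ 6 (mod 10).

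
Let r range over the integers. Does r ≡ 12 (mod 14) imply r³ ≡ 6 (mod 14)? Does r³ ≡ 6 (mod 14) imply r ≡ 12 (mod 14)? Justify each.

Only the forward direction holds.

[⇐] This fails: take r = 6. Then 6³ = 216 ≡ 6 (mod 14), yet 6 ≡ 6 (mod 14), not 12.

[⇒] Suppose r ≡ 12 (mod 14). Write r = 14j + 12. Then (14j + 12)³ = 2744j³ + 7056j² + 6048j + 1728 = 14(196j³ + 504j² + 432j + 123) + 6, so r³ ≡ 6 (mod 14).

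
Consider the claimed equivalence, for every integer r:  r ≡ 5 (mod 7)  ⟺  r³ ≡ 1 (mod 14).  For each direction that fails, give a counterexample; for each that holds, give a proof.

Neither direction holds.

(→) This fails: take r = 5. Then 5 ≡ 5 (mod 7), but 5³ = 125 ≡ 13 (mod 14), not 1.

(←) This fails: take r = 1. Then 1³ = 1 ≡ 1 (mod 14), yet 1 ≡ 1 (mod 7), not 5.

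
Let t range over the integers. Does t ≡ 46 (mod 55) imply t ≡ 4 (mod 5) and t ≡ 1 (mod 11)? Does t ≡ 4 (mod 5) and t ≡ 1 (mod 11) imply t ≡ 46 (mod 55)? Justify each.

Neither implication holds.

(⟹) This fails: t = 46 gives 46 ≡ 46 (mod 55) but 46 ≡ 1 (mod 5), so the conjunction on the right does not hold.

(⟸) This fails: t = 34 satisfies both congruences on the right (34 ≡ 4 mod 5 and 34 ≡ 1 mod 11) yet 34 ≡ 34 (mod 55), not 46.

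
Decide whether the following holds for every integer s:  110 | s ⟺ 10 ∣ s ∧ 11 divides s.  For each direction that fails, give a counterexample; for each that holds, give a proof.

(⇒) If 110 ∣ s, write s = 110q. Since 110 = 11·10, s = 10·(11q), so 10 ∣ s; and since 110 = 10·11, s = 11·(10q), so 11 ∣ s.

(⇐) Suppose 10 ∣ s and 11 ∣ s. Any common multiple of 10 and 11 is a multiple of their lcm; here gcd(10, 11) = 1, so lcm(10, 11) = 10·11 = 110, so 110 ∣ s.

Both directions hold; the statement is true.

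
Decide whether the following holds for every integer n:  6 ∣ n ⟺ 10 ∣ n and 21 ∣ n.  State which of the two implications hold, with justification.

The forward direction fails; the converse holds.

(⇒) This fails: take n = 6. Certainly 6 ∣ 6, but 10 ∤ 6.

(⇐) Suppose 10 ∣ n and 21 ∣ n. Any common multiple of 10 and 21 is a multiple of their lcm; here gcd(10, 21) = 1, so lcm(10, 21) = 10·21 = 210, so 210 ∣ n. Since 6 ∣ 210, it follows that 6 ∣ n.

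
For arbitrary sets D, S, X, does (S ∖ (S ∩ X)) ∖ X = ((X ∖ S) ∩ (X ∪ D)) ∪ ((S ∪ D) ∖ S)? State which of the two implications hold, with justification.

(⟹) This inclusion fails. Take D = ∅, S = {1}, X = ∅; then 1 ∈ (S ∖ (S ∩ X)) ∖ X but 1 ∉ ((X ∖ S) ∩ (X ∪ D)) ∪ ((S ∪ D) ∖ S).

(⟸) This inclusion fails. Take D = {1}, S = ∅, X = ∅; then 1 ∈ ((X ∖ S) ∩ (X ∪ D)) ∪ ((S ∪ D) ∖ S) but 1 ∉ (S ∖ (S ∩ X)) ∖ X.

(⊆) fails and (⊇) fails.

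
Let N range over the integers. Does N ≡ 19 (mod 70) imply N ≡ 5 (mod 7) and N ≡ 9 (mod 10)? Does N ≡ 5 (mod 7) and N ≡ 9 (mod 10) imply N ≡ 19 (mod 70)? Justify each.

(→) Suppose N ≡ 19 (mod 70); write N = 70j + 19. Since 7 ∣ 70, reducing mod 7 gives N ≡ 19 ≡ 5 (mod 7); since 10 ∣ 70, reducing mod 10 gives N ≡ 19 ≡ 9 (mod 10).

(←) Conversely, if N ≡ 5 (mod 7) and N ≡ 9 (mod 10), then by the Chinese remainder theorem N ≡ 19 (mod 70). This is exactly N ≡ 19 (mod 70).

Both implications hold.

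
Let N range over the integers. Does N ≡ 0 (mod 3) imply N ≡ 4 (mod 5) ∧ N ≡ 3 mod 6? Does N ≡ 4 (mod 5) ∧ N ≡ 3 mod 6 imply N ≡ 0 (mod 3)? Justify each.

Only the reverse direction holds.

(→) This fails: N = 0 gives 0 ≡ 0 (mod 3) but 0 ≡ 0 (mod 5), so the conjunction on the right does not hold.

(←) Conversely, if N ≡ 4 (mod 5) and N ≡ 3 (mod 6), then by the Chinese remainder theorem N ≡ 9 (mod 30). Since 9 ≡ 0 (mod 3) and 3 ∣ 30, we get N ≡ 0 (mod 3).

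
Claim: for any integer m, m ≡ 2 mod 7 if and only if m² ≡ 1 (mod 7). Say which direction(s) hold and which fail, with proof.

Neither direction holds.

(→) This fails: take m = 2. Then 2 ≡ 2 (mod 7), but 2² = 4 ≡ 4 (mod 7), not 1.

(←) This fails: take m = 1. Then 1² = 1 ≡ 1 (mod 7), yet 1 ≡ 1 (mod 7), not 2.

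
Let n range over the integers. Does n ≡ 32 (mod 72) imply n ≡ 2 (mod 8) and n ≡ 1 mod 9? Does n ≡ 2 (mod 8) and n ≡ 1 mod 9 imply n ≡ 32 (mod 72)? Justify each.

Neither direction holds.

(⟹) This fails: n = 32 gives 32 ≡ 32 (mod 72) but 32 ≡ 0 (mod 8), so the conjunction on the right does not hold.

(⟸) This fails: n = 10 satisfies both congruences on the right (10 ≡ 2 mod 8 and 10 ≡ 1 mod 9) yet 10 ≡ 10 (mod 72), not 32.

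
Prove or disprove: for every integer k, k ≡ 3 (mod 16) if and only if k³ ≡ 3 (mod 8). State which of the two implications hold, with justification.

The forward direction holds; the converse fails.

Forward direction. Suppose k ≡ 3 (mod 16). Then k³ ≡ 3³ = 27 (mod 16), and since 8 ∣ 16, also k³ ≡ 3 (mod 8).

Converse. This fails: take k = 11. Then 11³ = 1331 ≡ 3 (mod 8), yet 11 ≡ 11 (mod 16), not 3.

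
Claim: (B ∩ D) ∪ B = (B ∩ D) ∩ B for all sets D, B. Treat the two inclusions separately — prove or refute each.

(⟹) This inclusion fails. Take D = ∅, B = {1}; then 1 ∈ (B ∩ D) ∪ B but 1 ∉ (B ∩ D) ∩ B.

(⟸) Let x ∈ (B ∩ D) ∩ B. Then x ∈ D ∩ B, from which x ∈ (B ∩ D) ∪ B.

(⊆) fails; (⊇) holds.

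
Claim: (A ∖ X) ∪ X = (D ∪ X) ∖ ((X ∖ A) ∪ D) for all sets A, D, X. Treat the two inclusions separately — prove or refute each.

The sets are not equal: only the reverse inclusion holds.

Forward inclusion. This inclusion fails. Take A = {1}, D = ∅, X = ∅; then 1 ∈ (A ∖ X) ∪ X but 1 ∉ (D ∪ X) ∖ ((X ∖ A) ∪ D).

Reverse inclusion. Let x ∈ (D ∪ X) ∖ ((X ∖ A) ∪ D). Then x ∈ A ∩ X and x ∉ D, from which x ∈ (A ∖ X) ∪ X.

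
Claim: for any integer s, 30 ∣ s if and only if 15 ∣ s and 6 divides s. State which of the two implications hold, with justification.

(→) If 30 ∣ s, write s = 30q. Since 30 = 2·15, s = 15·(2q), so 15 ∣ s; and since 30 = 5·6, s = 6·(5q), so 6 ∣ s.

(←) Suppose 15 ∣ s and 6 ∣ s. Any common multiple of 15 and 6 is a multiple of their lcm; here lcm(15, 6) = 15·6/gcd(15, 6) = 90/3 = 30, so 30 ∣ s.

Both directions hold.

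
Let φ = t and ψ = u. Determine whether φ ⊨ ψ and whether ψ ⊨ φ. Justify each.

(⇒) fails and (⇐) fails.

(⇒) This fails. Under u = F, t = T, the left side is true but the right side is false.

(⇐) This fails. Under u = T, t = F, the left side is false but the right side is true.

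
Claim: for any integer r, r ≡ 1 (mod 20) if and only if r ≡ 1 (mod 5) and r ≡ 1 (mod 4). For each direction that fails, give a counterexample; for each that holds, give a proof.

Both directions hold.

(⇒) Suppose r ≡ 1 (mod 20); write r = 20j + 1. Since 5 ∣ 20, reducing mod 5 gives r ≡ 1 (mod 5); since 4 ∣ 20, reducing mod 4 gives r ≡ 1 (mod 4).

(⇐) Conversely, if r ≡ 1 (mod 5) and r ≡ 1 (mod 4), then by the Chinese remainder theorem r ≡ 1 (mod 20). This is exactly r ≡ 1 (mod 20).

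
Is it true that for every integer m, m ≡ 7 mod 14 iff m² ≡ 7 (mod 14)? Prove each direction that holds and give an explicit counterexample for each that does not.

Forward direction. Suppose m ≡ 7 mod 14. Write m = 14j + 7. Then (14j + 7)² = 196j² + 196j + 49 = 14(14j² + 14j + 3) + 7, so m² ≡ 7 (mod 14).

Converse. Suppose m² ≡ 7 (mod 14). The only residue r in {0, …, 13} with r² ≡ 7 (mod 14) is r = 7, so m ≡ 7 (mod 14).

Both implications hold.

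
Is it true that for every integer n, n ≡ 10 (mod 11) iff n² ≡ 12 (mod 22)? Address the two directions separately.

Both directions fail.

(⇒) This fails: take n = 21. Then 21 ≡ 10 (mod 11), but 21² = 441 ≡ 1 (mod 22), not 12.

(⇐) This fails: take n = 12. Then 12² = 144 ≡ 12 (mod 22), yet 12 ≡ 1 (mod 11), not 10.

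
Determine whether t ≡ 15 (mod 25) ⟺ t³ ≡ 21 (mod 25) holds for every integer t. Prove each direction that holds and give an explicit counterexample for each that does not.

(⇒) This fails: take t = 15. Then 15 ≡ 15 (mod 25), but 15³ = 3375 ≡ 0 (mod 25), not 21.

(⇐) This fails: take t = 16. Then 16³ = 4096 ≡ 21 (mod 25), yet 16 ≡ 16 (mod 25), not 15.

Both directions fail.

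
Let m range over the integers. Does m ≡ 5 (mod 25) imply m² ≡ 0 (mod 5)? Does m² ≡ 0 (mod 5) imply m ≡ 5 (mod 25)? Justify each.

Not equivalent: only (⇒) holds.

[⇒] Suppose m ≡ 5 (mod 25). Then m² ≡ 5² = 25 (mod 25), and since 5 ∣ 25, also m² ≡ 0 (mod 5).

[⇐] This fails: take m = 0. Then 0² = 0 ≡ 0 (mod 5), yet 0 ≡ 0 (mod 25), not 5.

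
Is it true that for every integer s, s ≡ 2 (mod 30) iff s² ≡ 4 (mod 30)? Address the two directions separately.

Forward direction. Suppose s ≡ 2 (mod 30). Write s = 30j + 2. Then (30j + 2)² = 900j² + 120j + 4 = 30(30j² + 4j) + 4, so s² ≡ 4 (mod 30).

Converse. This fails: take s = 8. Then 8² = 64 ≡ 4 (mod 30), yet 8 ≡ 8 (mod 30), not 2.

Only the forward direction holds.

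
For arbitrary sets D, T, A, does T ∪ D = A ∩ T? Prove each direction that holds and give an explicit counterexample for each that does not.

Forward inclusion. This inclusion fails. Take D = {1}, T = ∅, A = ∅; then 1 ∈ T ∪ D but 1 ∉ A ∩ T.

Reverse inclusion. Let x ∈ A ∩ T. Then either x ∈ T ∩ A and x ∉ D; or x ∈ D ∩ T ∩ A. In each case x ∈ T ∪ D, so A ∩ T ⊆ T ∪ D.

The sets are not equal: only the reverse inclusion holds.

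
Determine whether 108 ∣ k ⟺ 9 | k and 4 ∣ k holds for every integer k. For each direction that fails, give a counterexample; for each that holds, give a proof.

The forward direction holds; the converse fails.

(⇒) If 108 ∣ k, write k = 108q. Since 108 = 12·9, k = 9·(12q), so 9 ∣ k; and since 108 = 27·4, k = 4·(27q), so 4 ∣ k.

(⇐) This fails: take k = 36. Both 9 ∣ 36 and 4 ∣ 36, yet 36 is not a multiple of 108 (since 36 = 0·108 + 36), so 108 ∤ 36.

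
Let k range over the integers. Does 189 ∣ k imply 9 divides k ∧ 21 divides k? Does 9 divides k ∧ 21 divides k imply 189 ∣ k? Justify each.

Forward direction. If 189 ∣ k, write k = 189q. Since 189 = 21·9, k = 9·(21q), so 9 ∣ k; and since 189 = 9·21, k = 21·(9q), so 21 ∣ k.

Converse. This fails: take k = 63. Both 9 ∣ 63 and 21 ∣ 63, yet 63 is not a multiple of 189 (since 63 = 0·189 + 63), so 189 ∤ 63.

Only the forward direction holds.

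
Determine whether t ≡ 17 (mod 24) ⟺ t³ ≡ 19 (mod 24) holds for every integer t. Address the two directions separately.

Neither direction holds.

(→) This fails: take t = 17. Then 17 ≡ 17 (mod 24), but 17³ = 4913 ≡ 17 (mod 24), not 19.

(←) This fails: take t = 19. Then 19³ = 6859 ≡ 19 (mod 24), yet 19 ≡ 19 (mod 24), not 17.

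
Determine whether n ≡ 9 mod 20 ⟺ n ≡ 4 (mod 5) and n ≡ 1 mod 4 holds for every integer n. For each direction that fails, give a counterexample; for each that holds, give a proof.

Forward direction. Suppose n ≡ 9 (mod 20); write n = 20j + 9. Since 5 ∣ 20, reducing mod 5 gives n ≡ 9 ≡ 4 (mod 5); since 4 ∣ 20, reducing mod 4 gives n ≡ 9 ≡ 1 (mod 4).

Converse. If n ≡ 4 (mod 5) and n ≡ 1 (mod 4), then by the Chinese remainder theorem n ≡ 9 (mod 20). This is exactly n ≡ 9 (mod 20).

Both directions hold.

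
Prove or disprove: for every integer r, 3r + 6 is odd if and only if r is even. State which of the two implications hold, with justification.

Both directions fail.

(⇒) This fails: r = 5 gives 3r + 6 = 21, which is odd, but 5 is odd, not even.

(⇐) This also fails: r = 2 is even, but 3r + 6 = 12 is even, not odd.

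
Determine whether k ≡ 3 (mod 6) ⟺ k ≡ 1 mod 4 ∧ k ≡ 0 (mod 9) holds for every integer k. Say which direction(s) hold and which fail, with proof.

(⇒) fails; (⇐) holds.

(⟹) This fails: k = 33 gives 33 ≡ 3 (mod 6) but 33 ≡ 6 (mod 9), so the conjunction on the right does not hold.

(⟸) Conversely, if k ≡ 1 (mod 4) and k ≡ 0 (mod 9), then by the Chinese remainder theorem k ≡ 9 (mod 36). Since 9 ≡ 3 (mod 6) and 6 ∣ 36, we get k ≡ 3 (mod 6).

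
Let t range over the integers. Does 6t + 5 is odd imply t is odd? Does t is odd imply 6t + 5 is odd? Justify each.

Only the reverse direction holds.

[⇒] This fails: take t = 4. Then 6t + 5 = 29, which is odd, yet t = 4 is even, not odd.

[⇐] Suppose t is odd. Since 6 is even, 6t is even for every t, so 6t + 5 has the same parity as 5, which is odd. Hence 6t + 5 is odd.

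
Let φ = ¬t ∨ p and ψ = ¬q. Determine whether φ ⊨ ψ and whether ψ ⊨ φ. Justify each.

Both directions fail.

[⇒] This fails. Under t = F, q = T, p = F, the left side is true but the right side is false.

[⇐] This fails. Under t = T, q = F, p = F, the left side is false but the right side is true.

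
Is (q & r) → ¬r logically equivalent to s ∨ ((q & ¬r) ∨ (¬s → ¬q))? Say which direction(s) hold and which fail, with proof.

(⇒) Assume the antecedent. If r is true, the antecedent forces (s = F, r = T, q = F) or (s = T, r = T, q = F), and s ∨ ((q & ¬r) ∨ (¬s → ¬q)) holds there. If r is false, s ∨ ((q & ¬r) ∨ (¬s → ¬q)) reduces to true regardless of the other variables. Either way s ∨ ((q & ¬r) ∨ (¬s → ¬q)) holds.

(⇐) This fails. Under s = T, r = T, q = T, the left side is false but the right side is true.

Only the forward implication holds.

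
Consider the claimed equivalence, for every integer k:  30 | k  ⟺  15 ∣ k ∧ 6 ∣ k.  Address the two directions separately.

The biconditional holds.

Forward direction. If 30 ∣ k, write k = 30q. Since 30 = 2·15, k = 15·(2q), so 15 ∣ k; and since 30 = 5·6, k = 6·(5q), so 6 ∣ k.

Converse. Suppose 15 ∣ k and 6 ∣ k. Any common multiple of 15 and 6 is a multiple of their lcm; here lcm(15, 6) = 15·6/gcd(15, 6) = 90/3 = 30, so 30 ∣ k.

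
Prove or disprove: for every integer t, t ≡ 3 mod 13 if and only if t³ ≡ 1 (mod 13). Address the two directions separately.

Forward direction. Suppose t ≡ 3 mod 13. Write t = 13j + 3. Then (13j + 3)³ = 2197j³ + 1521j² + 351j + 27 = 13(169j³ + 117j² + 27j + 2) + 1, so t³ ≡ 1 (mod 13).

Converse. This fails: take t = 1. Then 1³ = 1 ≡ 1 (mod 13), yet 1 ≡ 1 (mod 13), not 3.

Only the forward direction holds.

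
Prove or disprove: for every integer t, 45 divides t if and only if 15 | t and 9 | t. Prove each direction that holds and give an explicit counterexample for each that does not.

[⇒] If 45 ∣ t, write t = 45q. Since 45 = 3·15, t = 15·(3q), so 15 ∣ t; and since 45 = 5·9, t = 9·(5q), so 9 ∣ t.

[⇐] Suppose 15 ∣ t and 9 ∣ t. Any common multiple of 15 and 9 is a multiple of their lcm; here lcm(15, 9) = 15·9/gcd(15, 9) = 135/3 = 45, so 45 ∣ t.

Equivalent; both directions hold.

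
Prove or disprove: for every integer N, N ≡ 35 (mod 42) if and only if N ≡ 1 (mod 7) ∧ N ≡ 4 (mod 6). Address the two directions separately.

(⇒) This fails: N = 35 gives 35 ≡ 35 (mod 42) but 35 ≡ 0 (mod 7), so the conjunction on the right does not hold.

(⇐) This fails: N = 22 satisfies both congruences on the right (22 ≡ 1 mod 7 and 22 ≡ 4 mod 6) yet 22 ≡ 22 (mod 42), not 35.

(⇒) fails and (⇐) fails.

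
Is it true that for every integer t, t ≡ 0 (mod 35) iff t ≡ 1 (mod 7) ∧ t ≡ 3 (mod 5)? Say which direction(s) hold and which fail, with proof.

(⇒) This fails: t = 0 gives 0 ≡ 0 (mod 35) but 0 ≡ 0 (mod 7), so the conjunction on the right does not hold.

(⇐) This fails: t = 8 satisfies both congruences on the right (8 ≡ 1 mod 7 and 8 ≡ 3 mod 5) yet 8 ≡ 8 (mod 35), not 0.

Neither implication holds.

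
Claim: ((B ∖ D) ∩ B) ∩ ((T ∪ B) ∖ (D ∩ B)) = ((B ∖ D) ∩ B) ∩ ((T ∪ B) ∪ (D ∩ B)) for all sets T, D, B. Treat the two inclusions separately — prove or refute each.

Both inclusions hold; the sets are equal.

Forward inclusion. Let x ∈ ((B ∖ D) ∩ B) ∩ ((T ∪ B) ∖ (D ∩ B)). Then either x ∈ B and x ∉ T, D; or x ∈ T ∩ B and x ∉ D. In each case x ∈ ((B ∖ D) ∩ B) ∩ ((T ∪ B) ∪ (D ∩ B)), so ((B ∖ D) ∩ B) ∩ ((T ∪ B) ∖ (D ∩ B)) ⊆ ((B ∖ D) ∩ B) ∩ ((T ∪ B) ∪ (D ∩ B)).

Reverse inclusion. Let x ∈ ((B ∖ D) ∩ B) ∩ ((T ∪ B) ∪ (D ∩ B)). Then either x ∈ B and x ∉ T, D; or x ∈ T ∩ B and x ∉ D. In each case x ∈ ((B ∖ D) ∩ B) ∩ ((T ∪ B) ∖ (D ∩ B)), so ((B ∖ D) ∩ B) ∩ ((T ∪ B) ∪ (D ∩ B)) ⊆ ((B ∖ D) ∩ B) ∩ ((T ∪ B) ∖ (D ∩ B)).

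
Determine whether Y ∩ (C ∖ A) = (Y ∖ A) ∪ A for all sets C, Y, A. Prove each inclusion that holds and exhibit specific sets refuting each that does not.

(⊆) Let x ∈ Y ∩ (C ∖ A). Then x ∈ C ∩ Y and x ∉ A, from which x ∈ (Y ∖ A) ∪ A.

(⊇) This inclusion fails. Take C = ∅, Y = {1}, A = ∅; then 1 ∈ (Y ∖ A) ∪ A but 1 ∉ Y ∩ (C ∖ A).

The sets are not equal: only the forward inclusion holds.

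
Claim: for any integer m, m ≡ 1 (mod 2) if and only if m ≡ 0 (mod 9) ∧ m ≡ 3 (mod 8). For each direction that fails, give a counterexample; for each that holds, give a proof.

[⇐] If m ≡ 0 (mod 9) and m ≡ 3 (mod 8), then by the Chinese remainder theorem m ≡ 27 (mod 72). Since 27 ≡ 1 (mod 2) and 2 ∣ 72, we get m ≡ 1 (mod 2).

[⇒] This fails: m = 1 gives 1 ≡ 1 (mod 2) but 1 ≡ 1 (mod 9), so the conjunction on the right does not hold.

(⇒) fails; (⇐) holds.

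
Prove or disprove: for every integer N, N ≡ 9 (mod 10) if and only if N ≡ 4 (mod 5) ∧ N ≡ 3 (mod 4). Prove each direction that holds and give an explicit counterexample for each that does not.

[⇒] This fails: N = 9 gives 9 ≡ 9 (mod 10) but 9 ≡ 1 (mod 4), so the conjunction on the right does not hold.

[⇐] Conversely, if N ≡ 4 (mod 5) and N ≡ 3 (mod 4), then by the Chinese remainder theorem N ≡ 19 (mod 20). Since 19 ≡ 9 (mod 10) and 10 ∣ 20, we get N ≡ 9 (mod 10).

Not equivalent: only (⇐) holds.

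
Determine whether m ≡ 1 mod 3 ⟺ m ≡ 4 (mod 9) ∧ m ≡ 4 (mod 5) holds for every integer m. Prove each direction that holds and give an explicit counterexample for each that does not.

The forward direction fails; the converse holds.

(⟹) This fails: m = 1 gives 1 ≡ 1 (mod 3) but 1 ≡ 1 (mod 9), so the conjunction on the right does not hold.

(⟸) Conversely, if m ≡ 4 (mod 9) and m ≡ 4 (mod 5), then by the Chinese remainder theorem m ≡ 4 (mod 45). Since 4 ≡ 1 (mod 3) and 3 ∣ 45, we get m ≡ 1 (mod 3).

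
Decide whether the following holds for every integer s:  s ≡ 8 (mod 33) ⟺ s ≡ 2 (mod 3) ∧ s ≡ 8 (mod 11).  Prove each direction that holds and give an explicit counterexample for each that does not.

Both directions hold; the statement is true.

[⇒] Suppose s ≡ 8 (mod 33); write s = 33j + 8. Since 3 ∣ 33, reducing mod 3 gives s ≡ 8 ≡ 2 (mod 3); since 11 ∣ 33, reducing mod 11 gives s ≡ 8 (mod 11).

[⇐] Conversely, if s ≡ 2 (mod 3) and s ≡ 8 (mod 11), then by the Chinese remainder theorem s ≡ 8 (mod 33). This is exactly s ≡ 8 (mod 33).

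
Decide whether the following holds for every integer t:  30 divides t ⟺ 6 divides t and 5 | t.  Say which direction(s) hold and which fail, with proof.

Both directions hold.

(⇒) If 30 ∣ t, write t = 30q. Since 30 = 5·6, t = 6·(5q), so 6 ∣ t; and since 30 = 6·5, t = 5·(6q), so 5 ∣ t.

(⇐) Suppose 6 ∣ t and 5 ∣ t. Any common multiple of 6 and 5 is a multiple of their lcm; here gcd(6, 5) = 1, so lcm(6, 5) = 6·5 = 30, so 30 ∣ t.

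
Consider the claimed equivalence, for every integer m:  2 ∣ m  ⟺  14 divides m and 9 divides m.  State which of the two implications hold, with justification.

Only the reverse direction holds.

[⇒] This fails: take m = 2. Certainly 2 ∣ 2, but 14 ∤ 2.

[⇐] Suppose 14 ∣ m and 9 ∣ m. Any common multiple of 14 and 9 is a multiple of their lcm; here gcd(14, 9) = 1, so lcm(14, 9) = 14·9 = 126, so 126 ∣ m. Since 2 ∣ 126, it follows that 2 ∣ m.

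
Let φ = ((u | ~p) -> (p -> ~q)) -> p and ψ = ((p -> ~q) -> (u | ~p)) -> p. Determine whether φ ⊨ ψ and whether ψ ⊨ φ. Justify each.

Forward direction. Assume the antecedent. If p is true, ((p -> ~q) -> (u | ~p)) -> p reduces to true regardless of the other variables. If p is false, the antecedent cannot hold. Either way ((p -> ~q) -> (u | ~p)) -> p holds.

Converse. Assume the antecedent. If p is true, ((u | ~p) -> (p -> ~q)) -> p reduces to true regardless of the other variables. If p is false, the antecedent cannot hold. Either way ((u | ~p) -> (p -> ~q)) -> p holds.

Equivalent; both directions hold.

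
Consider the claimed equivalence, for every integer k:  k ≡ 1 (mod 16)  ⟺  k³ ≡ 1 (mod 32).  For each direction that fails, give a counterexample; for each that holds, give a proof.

(⟸) The residues r modulo 32 with r³ ≡ 1 (mod 32) are exactly {1}, and each is ≡ 1 (mod 16).

(⟹) This fails: take k = 17. Then 17 ≡ 1 (mod 16), but 17³ = 4913 ≡ 17 (mod 32), not 1.

Not equivalent: only (⇐) holds.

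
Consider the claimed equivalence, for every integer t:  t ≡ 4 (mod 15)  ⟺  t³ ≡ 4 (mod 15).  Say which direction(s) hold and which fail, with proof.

(→) Suppose t ≡ 4 (mod 15). Write t = 15j + 4. Then (15j + 4)³ = 3375j³ + 2700j² + 720j + 64 = 15(225j³ + 180j² + 48j + 4) + 4, so t³ ≡ 4 (mod 15).

(←) Conversely, suppose t³ ≡ 4 (mod 15). The only residue r in {0, …, 14} with r³ ≡ 4 (mod 15) is r = 4, so t ≡ 4 (mod 15).

Both directions hold.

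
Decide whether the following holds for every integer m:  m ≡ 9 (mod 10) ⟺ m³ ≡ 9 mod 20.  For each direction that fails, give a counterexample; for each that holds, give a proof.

The forward direction fails; the converse holds.

(⟹) This fails: take m = 19. Then 19 ≡ 9 (mod 10), but 19³ = 6859 ≡ 19 (mod 20), not 9.

(⟸) Conversely, the residues r modulo 20 with r³ ≡ 9 (mod 20) are exactly {9}, and each is ≡ 9 (mod 10).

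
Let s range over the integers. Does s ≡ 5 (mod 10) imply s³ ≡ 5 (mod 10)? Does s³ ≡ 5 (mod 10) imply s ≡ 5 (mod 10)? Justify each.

Converse. Suppose s³ ≡ 5 (mod 10). The only residue r in {0, …, 9} with r³ ≡ 5 (mod 10) is r = 5, so s ≡ 5 (mod 10).

Forward direction. Suppose s ≡ 5 (mod 10). Write s = 10j + 5. Then (10j + 5)³ = 1000j³ + 1500j² + 750j + 125 = 10(100j³ + 150j² + 75j + 12) + 5, so s³ ≡ 5 (mod 10).

The biconditional holds.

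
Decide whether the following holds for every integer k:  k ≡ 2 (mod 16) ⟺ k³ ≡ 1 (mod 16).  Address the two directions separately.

Forward direction. This fails: take k = 2. Then 2 ≡ 2 (mod 16), but 2³ = 8 ≡ 8 (mod 16), not 1.

Converse. This fails: take k = 1. Then 1³ = 1 ≡ 1 (mod 16), yet 1 ≡ 1 (mod 16), not 2.

Neither implication holds.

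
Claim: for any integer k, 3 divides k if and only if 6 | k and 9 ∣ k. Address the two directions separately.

(⟹) This fails: take k = 3. Certainly 3 ∣ 3, but 6 ∤ 3.

(⟸) Suppose 6 ∣ k and 9 ∣ k. Any common multiple of 6 and 9 is a multiple of their lcm; here lcm(6, 9) = 6·9/gcd(6, 9) = 54/3 = 18, so 18 ∣ k. Since 3 ∣ 18, it follows that 3 ∣ k.

Only the reverse direction holds.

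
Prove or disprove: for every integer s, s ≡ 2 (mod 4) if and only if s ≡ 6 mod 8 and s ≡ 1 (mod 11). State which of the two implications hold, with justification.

(⇒) This fails: s = 2 gives 2 ≡ 2 (mod 4) but 2 ≡ 2 (mod 8), so the conjunction on the right does not hold.

(⇐) Conversely, if s ≡ 6 (mod 8) and s ≡ 1 (mod 11), then by the Chinese remainder theorem s ≡ 78 (mod 88). Since 78 ≡ 2 (mod 4) and 4 ∣ 88, we get s ≡ 2 (mod 4).

The forward direction fails; the converse holds.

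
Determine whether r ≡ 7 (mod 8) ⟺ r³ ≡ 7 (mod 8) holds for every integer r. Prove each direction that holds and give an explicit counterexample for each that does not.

The biconditional holds.

(→) Suppose r ≡ 7 (mod 8). Write r = 8j + 7. Then (8j + 7)³ = 512j³ + 1344j² + 1176j + 343 = 8(64j³ + 168j² + 147j + 42) + 7, so r³ ≡ 7 (mod 8).

(←) Conversely, suppose r³ ≡ 7 (mod 8). The only residue r in {0, …, 7} with r³ ≡ 7 (mod 8) is r = 7, so r ≡ 7 (mod 8).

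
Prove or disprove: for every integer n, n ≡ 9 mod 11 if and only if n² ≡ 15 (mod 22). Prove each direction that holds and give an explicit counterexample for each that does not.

(→) This fails: take n = 20. Then 20 ≡ 9 (mod 11), but 20² = 400 ≡ 4 (mod 22), not 15.

(←) This fails: take n = 13. Then 13² = 169 ≡ 15 (mod 22), yet 13 ≡ 2 (mod 11), not 9.

Both directions fail.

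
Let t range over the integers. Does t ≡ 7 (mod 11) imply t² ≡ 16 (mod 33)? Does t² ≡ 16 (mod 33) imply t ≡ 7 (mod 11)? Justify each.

(⇒) fails and (⇐) fails.

Forward direction. This fails: take t = 18. Then 18 ≡ 7 (mod 11), but 18² = 324 ≡ 27 (mod 33), not 16.

Converse. This fails: take t = 4. Then 4² = 16 ≡ 16 (mod 33), yet 4 ≡ 4 (mod 11), not 7.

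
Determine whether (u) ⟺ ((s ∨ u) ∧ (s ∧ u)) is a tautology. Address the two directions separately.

(⇒) fails; (⇐) holds.

(⇒) This fails. Under s = F, u = T, the left side is true but the right side is false.

(⇐) Assume the antecedent. If s is true, the antecedent forces (s = T, u = T), and u holds there. If s is false, the antecedent cannot hold. Either way u holds.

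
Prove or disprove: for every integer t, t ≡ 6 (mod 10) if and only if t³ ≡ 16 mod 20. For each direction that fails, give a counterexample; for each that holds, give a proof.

Both directions hold; the statement is true.

[⇐] The residues r modulo 20 with r³ ≡ 16 (mod 20) are exactly {6, 16}, and each is ≡ 6 (mod 10).

[⇒] Suppose t ≡ 6 (mod 10). Working modulo 20, t ∈ {6, 16}; for each such r, r³ ≡ 16 (mod 20).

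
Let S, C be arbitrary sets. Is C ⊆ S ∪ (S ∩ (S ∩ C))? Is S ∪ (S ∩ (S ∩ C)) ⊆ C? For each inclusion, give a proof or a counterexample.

(⟹) This inclusion fails. Take S = ∅, C = {1}; then 1 ∈ C but 1 ∉ S ∪ (S ∩ (S ∩ C)).

(⟸) This inclusion fails. Take S = {1}, C = ∅; then 1 ∈ S ∪ (S ∩ (S ∩ C)) but 1 ∉ C.

Neither inclusion holds.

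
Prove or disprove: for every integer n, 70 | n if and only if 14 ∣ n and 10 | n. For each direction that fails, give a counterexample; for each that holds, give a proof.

Both directions hold.

[⇒] If 70 ∣ n, write n = 70q. Since 70 = 5·14, n = 14·(5q), so 14 ∣ n; and since 70 = 7·10, n = 10·(7q), so 10 ∣ n.

[⇐] Suppose 14 ∣ n and 10 ∣ n. Any common multiple of 14 and 10 is a multiple of their lcm; here lcm(14, 10) = 14·10/gcd(14, 10) = 140/2 = 70, so 70 ∣ n.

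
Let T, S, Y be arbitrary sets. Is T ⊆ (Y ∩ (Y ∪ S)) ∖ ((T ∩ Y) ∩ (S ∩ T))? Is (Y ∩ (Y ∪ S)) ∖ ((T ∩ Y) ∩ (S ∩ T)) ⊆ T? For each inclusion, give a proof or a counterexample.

Forward inclusion. This inclusion fails. Take T = {1}, S = ∅, Y = ∅; then 1 ∈ T but 1 ∉ (Y ∩ (Y ∪ S)) ∖ ((T ∩ Y) ∩ (S ∩ T)).

Reverse inclusion. This inclusion fails. Take T = ∅, S = ∅, Y = {1}; then 1 ∈ (Y ∩ (Y ∪ S)) ∖ ((T ∩ Y) ∩ (S ∩ T)) but 1 ∉ T.

Both inclusions fail.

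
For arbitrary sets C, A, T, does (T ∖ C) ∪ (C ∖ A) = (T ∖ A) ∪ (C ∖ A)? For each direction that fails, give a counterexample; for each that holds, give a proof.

Forward inclusion. This inclusion fails. Take C = ∅, A = {1}, T = {1}; then 1 ∈ (T ∖ C) ∪ (C ∖ A) but 1 ∉ (T ∖ A) ∪ (C ∖ A).

Reverse inclusion. Let x ∈ (T ∖ A) ∪ (C ∖ A). Then either x ∈ C and x ∉ A, T; or x ∈ T and x ∉ C, A; or x ∈ C ∩ T and x ∉ A. In each case x ∈ (T ∖ C) ∪ (C ∖ A), so (T ∖ A) ∪ (C ∖ A) ⊆ (T ∖ C) ∪ (C ∖ A).

(⊆) fails; (⊇) holds.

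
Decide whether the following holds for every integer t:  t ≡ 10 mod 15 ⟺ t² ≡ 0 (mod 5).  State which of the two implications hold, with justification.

(⇒) holds; (⇐) fails.

Converse. This fails: take t = 0. Then 0² = 0 ≡ 0 (mod 5), yet 0 ≡ 0 (mod 15), not 10.

Forward direction. Suppose t ≡ 10 (mod 15). Then t² ≡ 10² = 100 (mod 15), and since 5 ∣ 15, also t² ≡ 0 (mod 5).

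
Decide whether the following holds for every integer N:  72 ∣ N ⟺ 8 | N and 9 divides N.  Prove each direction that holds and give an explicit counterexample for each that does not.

(⟸) Suppose 8 ∣ N and 9 ∣ N. Any common multiple of 8 and 9 is a multiple of their lcm; here gcd(8, 9) = 1, so lcm(8, 9) = 8·9 = 72, so 72 ∣ N.

(⟹) If 72 ∣ N, write N = 72q. Since 72 = 9·8, N = 8·(9q), so 8 ∣ N; and since 72 = 8·9, N = 9·(8q), so 9 ∣ N.

Both directions hold; the statement is true.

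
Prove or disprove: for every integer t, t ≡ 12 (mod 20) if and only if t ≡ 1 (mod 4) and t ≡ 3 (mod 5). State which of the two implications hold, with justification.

Neither direction holds.

Forward direction. This fails: t = 12 gives 12 ≡ 12 (mod 20) but 12 ≡ 0 (mod 4), so the conjunction on the right does not hold.

Converse. This fails: t = 13 satisfies both congruences on the right (13 ≡ 1 mod 4 and 13 ≡ 3 mod 5) yet 13 ≡ 13 (mod 20), not 12.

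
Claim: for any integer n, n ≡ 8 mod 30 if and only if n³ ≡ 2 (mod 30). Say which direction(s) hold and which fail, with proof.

Both implications hold.

(⇒) Suppose n ≡ 8 mod 30. Write n = 30j + 8. Then (30j + 8)³ = 27000j³ + 21600j² + 5760j + 512 = 30(900j³ + 720j² + 192j + 17) + 2, so n³ ≡ 2 (mod 30).

(⇐) Conversely, suppose n³ ≡ 2 (mod 30). The only residue r in {0, …, 29} with r³ ≡ 2 (mod 30) is r = 8, so n ≡ 8 (mod 30).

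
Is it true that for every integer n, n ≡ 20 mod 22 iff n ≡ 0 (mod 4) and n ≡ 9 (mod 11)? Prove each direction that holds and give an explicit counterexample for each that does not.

Forward direction. This fails: n = 42 gives 42 ≡ 20 (mod 22) but 42 ≡ 2 (mod 4), so the conjunction on the right does not hold.

Converse. If n ≡ 0 (mod 4) and n ≡ 9 (mod 11), then by the Chinese remainder theorem n ≡ 20 (mod 44). Since 20 ≡ 20 (mod 22) and 22 ∣ 44, we get n ≡ 20 (mod 22).

Only the reverse direction holds.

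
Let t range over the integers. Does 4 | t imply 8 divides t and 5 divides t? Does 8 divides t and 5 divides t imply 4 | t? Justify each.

Not equivalent: only (⇐) holds.

Forward direction. This fails: take t = 4. Certainly 4 ∣ 4, but 8 ∤ 4.

Converse. Suppose 8 ∣ t and 5 ∣ t. Any common multiple of 8 and 5 is a multiple of their lcm; here gcd(8, 5) = 1, so lcm(8, 5) = 8·5 = 40, so 40 ∣ t. Since 4 ∣ 40, it follows that 4 ∣ t.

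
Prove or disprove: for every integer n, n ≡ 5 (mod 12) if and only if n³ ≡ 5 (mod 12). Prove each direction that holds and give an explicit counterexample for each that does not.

(→) Suppose n ≡ 5 (mod 12). Write n = 12j + 5. Then (12j + 5)³ = 1728j³ + 2160j² + 900j + 125 = 12(144j³ + 180j² + 75j + 10) + 5, so n³ ≡ 5 (mod 12).

(←) Conversely, suppose n³ ≡ 5 (mod 12). The only residue r in {0, …, 11} with r³ ≡ 5 (mod 12) is r = 5, so n ≡ 5 (mod 12).

The biconditional holds.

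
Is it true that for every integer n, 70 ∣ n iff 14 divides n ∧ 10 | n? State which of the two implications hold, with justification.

Equivalent; both directions hold.

Forward direction. If 70 ∣ n, write n = 70q. Since 70 = 5·14, n = 14·(5q), so 14 ∣ n; and since 70 = 7·10, n = 10·(7q), so 10 ∣ n.

Converse. Suppose 14 ∣ n and 10 ∣ n. Any common multiple of 14 and 10 is a multiple of their lcm; here lcm(14, 10) = 14·10/gcd(14, 10) = 140/2 = 70, so 70 ∣ n.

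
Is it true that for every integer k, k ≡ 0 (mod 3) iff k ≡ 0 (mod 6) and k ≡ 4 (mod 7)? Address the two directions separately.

The forward direction fails; the converse holds.

(→) This fails: k = 0 gives 0 ≡ 0 (mod 3) but 0 ≡ 0 (mod 7), so the conjunction on the right does not hold.

(←) Conversely, if k ≡ 0 (mod 6) and k ≡ 4 (mod 7), then by the Chinese remainder theorem k ≡ 18 (mod 42). Since 18 ≡ 0 (mod 3) and 3 ∣ 42, we get k ≡ 0 (mod 3).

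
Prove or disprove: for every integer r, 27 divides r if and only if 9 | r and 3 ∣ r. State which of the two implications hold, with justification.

(⟹) If 27 ∣ r, write r = 27q. Since 27 = 3·9, r = 9·(3q), so 9 ∣ r; and since 27 = 9·3, r = 3·(9q), so 3 ∣ r.

(⟸) This fails: take r = 9. Both 9 ∣ 9 and 3 ∣ 9, yet 9 is not a multiple of 27 (since 9 = 0·27 + 9), so 27 ∤ 9.

Not equivalent: only (⇒) holds.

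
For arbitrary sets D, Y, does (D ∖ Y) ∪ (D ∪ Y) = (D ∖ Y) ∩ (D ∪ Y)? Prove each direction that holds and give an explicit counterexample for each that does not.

(⊆) fails; (⊇) holds.

(⟸) Let x ∈ (D ∖ Y) ∩ (D ∪ Y). Then x ∈ D and x ∉ Y, from which x ∈ (D ∖ Y) ∪ (D ∪ Y).

(⟹) This inclusion fails. Take D = ∅, Y = {1}; then 1 ∈ (D ∖ Y) ∪ (D ∪ Y) but 1 ∉ (D ∖ Y) ∩ (D ∪ Y).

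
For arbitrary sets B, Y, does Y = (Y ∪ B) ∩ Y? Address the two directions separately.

(⟹) Let x ∈ Y. Then either x ∈ Y and x ∉ B; or x ∈ B ∩ Y. In each case x ∈ (Y ∪ B) ∩ Y, so Y ⊆ (Y ∪ B) ∩ Y.

(⟸) Let x ∈ (Y ∪ B) ∩ Y. Then either x ∈ Y and x ∉ B; or x ∈ B ∩ Y. In each case x ∈ Y, so (Y ∪ B) ∩ Y ⊆ Y.

Both inclusions hold.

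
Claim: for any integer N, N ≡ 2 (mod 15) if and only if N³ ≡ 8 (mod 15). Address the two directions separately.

(→) Suppose N ≡ 2 (mod 15). Write N = 15j + 2. Then (15j + 2)³ = 3375j³ + 1350j² + 180j + 8 = 15(225j³ + 90j² + 12j) + 8, so N³ ≡ 8 (mod 15).

(←) Conversely, suppose N³ ≡ 8 (mod 15). The only residue r in {0, …, 14} with r³ ≡ 8 (mod 15) is r = 2, so N ≡ 2 (mod 15).

Both directions hold.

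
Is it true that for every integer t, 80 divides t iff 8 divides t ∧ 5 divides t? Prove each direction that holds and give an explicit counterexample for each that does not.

The forward direction holds; the converse fails.

[⇒] If 80 ∣ t, write t = 80q. Since 80 = 10·8, t = 8·(10q), so 8 ∣ t; and since 80 = 16·5, t = 5·(16q), so 5 ∣ t.

[⇐] This fails: take t = 40. Both 8 ∣ 40 and 5 ∣ 40, yet 40 is not a multiple of 80 (since 40 = 0·80 + 40), so 80 ∤ 40.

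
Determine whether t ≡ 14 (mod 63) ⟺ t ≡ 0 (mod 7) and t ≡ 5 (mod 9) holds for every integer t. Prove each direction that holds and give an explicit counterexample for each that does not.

(⟹) Suppose t ≡ 14 (mod 63); write t = 63j + 14. Since 7 ∣ 63, reducing mod 7 gives t ≡ 14 ≡ 0 (mod 7); since 9 ∣ 63, reducing mod 9 gives t ≡ 14 ≡ 5 (mod 9).

(⟸) Conversely, if t ≡ 0 (mod 7) and t ≡ 5 (mod 9), then by the Chinese remainder theorem t ≡ 14 (mod 63). This is exactly t ≡ 14 (mod 63).

Both directions hold; the statement is true.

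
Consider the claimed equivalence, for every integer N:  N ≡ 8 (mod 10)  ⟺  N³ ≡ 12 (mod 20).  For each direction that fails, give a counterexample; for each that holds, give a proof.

(⇐) The residues r modulo 20 with r³ ≡ 12 (mod 20) are exactly {8, 18}, and each is ≡ 8 (mod 10).

(⇒) Suppose N ≡ 8 (mod 10). Working modulo 20, N ∈ {8, 18}; for each such r, r³ ≡ 12 (mod 20).

Both directions hold; the statement is true.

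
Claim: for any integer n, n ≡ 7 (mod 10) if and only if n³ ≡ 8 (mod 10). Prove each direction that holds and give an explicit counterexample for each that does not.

Forward direction. This fails: take n = 7. Then 7 ≡ 7 (mod 10), but 7³ = 343 ≡ 3 (mod 10), not 8.

Converse. This fails: take n = 2. Then 2³ = 8 ≡ 8 (mod 10), yet 2 ≡ 2 (mod 10), not 7.

Neither direction holds.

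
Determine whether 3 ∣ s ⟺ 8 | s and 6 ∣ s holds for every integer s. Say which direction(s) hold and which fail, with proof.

[⇒] This fails: take s = 3. Certainly 3 ∣ 3, but 8 ∤ 3.

[⇐] Suppose 8 ∣ s and 6 ∣ s. Any common multiple of 8 and 6 is a multiple of their lcm; here lcm(8, 6) = 8·6/gcd(8, 6) = 48/2 = 24, so 24 ∣ s. Since 3 ∣ 24, it follows that 3 ∣ s.

(⇒) fails; (⇐) holds.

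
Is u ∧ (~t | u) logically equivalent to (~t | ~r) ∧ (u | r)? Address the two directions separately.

(→) This fails. Under t = T, r = T, u = T, the left side is true but the right side is false.

(←) This fails. Under t = F, r = T, u = F, the left side is false but the right side is true.

Neither implication holds.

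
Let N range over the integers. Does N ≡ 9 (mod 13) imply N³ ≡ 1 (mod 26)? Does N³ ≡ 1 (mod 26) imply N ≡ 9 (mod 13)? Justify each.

[⇒] This fails: take N = 22. Then 22 ≡ 9 (mod 13), but 22³ = 10648 ≡ 14 (mod 26), not 1.

[⇐] This fails: take N = 1. Then 1³ = 1 ≡ 1 (mod 26), yet 1 ≡ 1 (mod 13), not 9.

(⇒) fails and (⇐) fails.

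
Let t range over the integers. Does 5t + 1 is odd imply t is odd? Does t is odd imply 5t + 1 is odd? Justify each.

Neither direction holds.

[⇒] This fails: t = 0 gives 5t + 1 = 1, which is odd, but 0 is even, not odd.

[⇐] This also fails: t = 1 is odd, but 5t + 1 = 6 is even, not odd.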